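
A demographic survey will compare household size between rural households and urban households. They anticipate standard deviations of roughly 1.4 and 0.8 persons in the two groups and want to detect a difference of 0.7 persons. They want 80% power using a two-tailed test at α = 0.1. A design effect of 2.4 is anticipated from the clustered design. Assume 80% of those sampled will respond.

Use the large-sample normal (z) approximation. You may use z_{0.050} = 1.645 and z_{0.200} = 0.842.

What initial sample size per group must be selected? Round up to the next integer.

n = 99 per group

n = (z_{α/2} + z_β)² · (σ₁² + σ₂²) / δ²
  = (1.645 + 0.842)² · (1.4² + 0.8² = 2.6) / 0.7²
  = 6.1852 · 2.6 / 0.49
  = 32.82
Design effect: 2.4 × 32.82 = 78.77.
Adjust for 80% response: 78.77 / 0.80 = 98.46.
Round up → n = 99 per group.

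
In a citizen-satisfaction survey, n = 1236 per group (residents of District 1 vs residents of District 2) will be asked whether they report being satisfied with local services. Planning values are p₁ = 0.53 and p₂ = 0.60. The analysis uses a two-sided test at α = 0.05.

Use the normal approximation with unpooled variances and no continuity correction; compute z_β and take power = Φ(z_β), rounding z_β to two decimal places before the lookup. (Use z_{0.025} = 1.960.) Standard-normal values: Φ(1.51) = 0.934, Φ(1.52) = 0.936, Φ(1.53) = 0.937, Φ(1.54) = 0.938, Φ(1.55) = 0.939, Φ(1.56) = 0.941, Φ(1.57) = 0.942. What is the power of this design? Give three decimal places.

z_β = |p₁−p₂|·√(n/[p₁q₁+p₂q₂]) − z_{α/2}
    = 0.07 · √(1236/0.4891) − 1.960
    = 0.07 · 50.2702 − 1.960
    = 3.5189 − 1.960 = 1.5589 → 1.56
Power = Φ(1.56) = 0.941.

Power ≈ 0.941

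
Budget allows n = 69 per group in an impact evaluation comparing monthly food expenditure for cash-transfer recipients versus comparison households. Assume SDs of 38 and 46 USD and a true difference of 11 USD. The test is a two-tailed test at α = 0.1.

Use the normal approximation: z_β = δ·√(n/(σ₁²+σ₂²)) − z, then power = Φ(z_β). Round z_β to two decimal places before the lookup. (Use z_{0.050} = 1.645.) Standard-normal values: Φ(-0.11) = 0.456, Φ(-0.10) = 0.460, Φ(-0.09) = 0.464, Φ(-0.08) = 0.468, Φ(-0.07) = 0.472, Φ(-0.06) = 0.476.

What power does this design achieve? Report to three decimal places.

Power ≈ 0.456

z_β = δ·√(n/(σ₁²+σ₂²)) − z_{α/2}
    = 11 · √(69/3560) − 1.645
    = 11 · 0.13922 − 1.645
    = 1.5314 − 1.645 = -0.1136 → -0.11
Power = Φ(-0.11) = 0.456.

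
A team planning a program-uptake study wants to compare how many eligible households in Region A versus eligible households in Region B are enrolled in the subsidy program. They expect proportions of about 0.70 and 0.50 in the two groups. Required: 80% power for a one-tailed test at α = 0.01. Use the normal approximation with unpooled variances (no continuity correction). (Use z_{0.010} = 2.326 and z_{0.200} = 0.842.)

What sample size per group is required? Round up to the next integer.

n = (z_α + z_β)² · [p₁(1−p₁) + p₂(1−p₂)] / (p₁ − p₂)²
  = (2.326 + 0.842)² · (0.70·0.30 + 0.50·0.50) / (0.20)²
  = (3.168)² · (0.2100 + 0.2500) / 0.0400
  = 10.0362 · 0.4600 / 0.0400
  = 115.42
Round up → n = 116 per group.

n = 116 per group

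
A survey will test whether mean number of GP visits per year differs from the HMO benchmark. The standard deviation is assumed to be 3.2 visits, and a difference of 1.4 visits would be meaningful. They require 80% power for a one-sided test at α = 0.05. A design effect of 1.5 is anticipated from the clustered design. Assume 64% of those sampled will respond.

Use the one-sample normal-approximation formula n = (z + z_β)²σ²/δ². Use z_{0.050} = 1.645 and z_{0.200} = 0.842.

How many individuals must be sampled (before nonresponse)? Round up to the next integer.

n = 76

n = (z_α + z_β)² · σ² / δ²
  = (1.645 + 0.842)² · 3.2² / 1.4²
  = 6.1852 · 10.24 / 1.96
  = 32.31
Design effect: 1.5 × 32.31 = 48.47.
Adjust for 64% response: 48.47 / 0.64 = 75.74.
Round up → n = 76.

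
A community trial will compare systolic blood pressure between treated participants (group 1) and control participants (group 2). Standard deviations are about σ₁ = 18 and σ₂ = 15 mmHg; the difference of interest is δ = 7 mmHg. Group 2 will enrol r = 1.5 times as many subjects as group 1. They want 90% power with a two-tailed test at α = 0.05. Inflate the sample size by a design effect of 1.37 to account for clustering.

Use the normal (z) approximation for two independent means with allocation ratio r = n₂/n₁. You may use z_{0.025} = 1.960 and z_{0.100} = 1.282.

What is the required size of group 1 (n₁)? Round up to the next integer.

n₁ = 140

n₁ = (z_{α/2} + z_β)² · (σ₁² + σ₂²/r) / δ²
   = (1.960 + 1.282)² · (18² + 15²/1.5) / 7²
   = 10.5106 · (324 + 150) / 49
   = 10.5106 · 474 / 49
   = 101.67
Design effect: 1.37 × 101.67 = 139.29.
Round up → n₁ = 140; n₂ = r·n₁ = 1.5 × 140 = 210.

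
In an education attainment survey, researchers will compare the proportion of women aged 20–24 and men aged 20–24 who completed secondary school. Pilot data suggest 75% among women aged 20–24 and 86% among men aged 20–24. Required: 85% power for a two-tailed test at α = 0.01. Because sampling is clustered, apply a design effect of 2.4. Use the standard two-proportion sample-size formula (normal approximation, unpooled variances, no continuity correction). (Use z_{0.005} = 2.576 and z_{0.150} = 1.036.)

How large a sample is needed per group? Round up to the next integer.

n = (z_{α/2} + z_β)² · [p₁(1−p₁) + p₂(1−p₂)] / (p₁ − p₂)²
  = (2.576 + 1.036)² · (0.75·0.25 + 0.86·0.14) / (-0.11)²
  = (3.612)² · (0.1875 + 0.1204) / 0.0121
  = 13.0465 · 0.3079 / 0.0121
  = 331.99
Design effect: 2.4 × 331.99 = 796.77.
Round up → n = 797 per group.

n = 797 per group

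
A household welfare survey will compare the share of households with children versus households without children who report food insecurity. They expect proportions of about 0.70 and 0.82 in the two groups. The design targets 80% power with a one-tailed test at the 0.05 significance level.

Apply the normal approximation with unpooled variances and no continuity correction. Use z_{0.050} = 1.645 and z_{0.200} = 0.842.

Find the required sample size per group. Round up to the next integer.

n = 154 per group

n = (z_α + z_β)² · [p₁(1−p₁) + p₂(1−p₂)] / (p₁ − p₂)²
  = (1.645 + 0.842)² · (0.70·0.30 + 0.82·0.18) / (-0.12)²
  = (2.487)² · (0.2100 + 0.1476) / 0.0144
  = 6.1852 · 0.3576 / 0.0144
  = 153.60
Round up → n = 154 per group.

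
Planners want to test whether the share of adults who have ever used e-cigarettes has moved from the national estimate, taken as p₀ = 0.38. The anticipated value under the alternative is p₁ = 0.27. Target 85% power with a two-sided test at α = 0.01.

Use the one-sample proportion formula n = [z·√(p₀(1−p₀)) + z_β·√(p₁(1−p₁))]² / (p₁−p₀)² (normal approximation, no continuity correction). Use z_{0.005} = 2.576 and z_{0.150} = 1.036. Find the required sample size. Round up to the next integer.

n = [z_{α/2}·√(p₀q₀) + z_β·√(p₁q₁)]² / (p₁ − p₀)²
  = [2.576·√(0.38·0.62) + 1.036·√(0.27·0.73)]² / (-0.11)²
  = [2.576·0.4854 + 1.036·0.4440]² / 0.0121
  = [1.7103]² / 0.0121
  = 241.75
Round up → n = 242.

n = 242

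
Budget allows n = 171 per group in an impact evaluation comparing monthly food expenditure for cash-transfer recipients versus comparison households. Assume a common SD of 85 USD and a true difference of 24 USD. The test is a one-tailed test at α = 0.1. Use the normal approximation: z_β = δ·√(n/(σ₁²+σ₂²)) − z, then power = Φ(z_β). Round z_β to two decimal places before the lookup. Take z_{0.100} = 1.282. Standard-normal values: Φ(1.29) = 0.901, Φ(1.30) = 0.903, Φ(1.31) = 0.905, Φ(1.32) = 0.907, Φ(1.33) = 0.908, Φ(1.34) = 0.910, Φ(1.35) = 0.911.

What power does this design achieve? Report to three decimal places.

Power ≈ 0.908

z_β = δ·√(n/(σ₁²+σ₂²)) − z_α
    = 24 · √(171/14450) − 1.282
    = 24 · 0.10878 − 1.282
    = 2.6108 − 1.282 = 1.3288 → 1.33
Power = Φ(1.33) = 0.908.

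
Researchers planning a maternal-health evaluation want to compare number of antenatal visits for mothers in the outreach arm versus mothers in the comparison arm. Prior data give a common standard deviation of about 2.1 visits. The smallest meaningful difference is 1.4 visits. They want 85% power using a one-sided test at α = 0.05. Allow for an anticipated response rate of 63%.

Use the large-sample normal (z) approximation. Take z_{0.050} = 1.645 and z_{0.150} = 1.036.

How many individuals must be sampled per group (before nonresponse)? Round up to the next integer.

n = 52 per group

n = (z_α + z_β)² · (σ₁² + σ₂²) / δ²
  = (1.645 + 1.036)² · (2·2.1² = 8.82) / 1.4²
  = 7.1878 · 8.82 / 1.96
  = 32.34
Adjust for 63% response: 32.34 / 0.63 = 51.34.
Round up → n = 52 per group.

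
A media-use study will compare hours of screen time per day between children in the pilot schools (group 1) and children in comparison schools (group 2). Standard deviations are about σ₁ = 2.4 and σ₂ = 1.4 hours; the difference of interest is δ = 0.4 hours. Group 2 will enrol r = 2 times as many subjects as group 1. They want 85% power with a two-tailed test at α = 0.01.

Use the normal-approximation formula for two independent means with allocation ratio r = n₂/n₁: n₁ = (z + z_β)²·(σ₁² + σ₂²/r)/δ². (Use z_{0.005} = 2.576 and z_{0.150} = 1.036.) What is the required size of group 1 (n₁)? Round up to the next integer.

n₁ = 550

n₁ = (z_{α/2} + z_β)² · (σ₁² + σ₂²/r) / δ²
   = (2.576 + 1.036)² · (2.4² + 1.4²/2) / 0.4²
   = 13.0465 · (5.76 + 0.98) / 0.16
   = 13.0465 · 6.74 / 0.16
   = 549.59
Round up → n₁ = 550; n₂ = r·n₁ = 2 × 550 = 1100.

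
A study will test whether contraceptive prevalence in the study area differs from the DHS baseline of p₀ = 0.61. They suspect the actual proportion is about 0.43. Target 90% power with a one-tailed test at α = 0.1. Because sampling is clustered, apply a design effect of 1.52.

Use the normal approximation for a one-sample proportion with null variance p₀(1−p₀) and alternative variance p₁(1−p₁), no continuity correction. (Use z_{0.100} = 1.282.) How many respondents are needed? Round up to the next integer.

n = [z_α·√(p₀q₀) + z_β·√(p₁q₁)]² / (p₁ − p₀)²
  = [1.282·√(0.61·0.39) + 1.282·√(0.43·0.57)]² / (-0.18)²
  = [1.282·0.4877 + 1.282·0.4951]² / 0.0324
  = [1.2600]² / 0.0324
  = 49.00
Design effect: 1.52 × 49.00 = 74.48.
Round up → n = 75.

n = 75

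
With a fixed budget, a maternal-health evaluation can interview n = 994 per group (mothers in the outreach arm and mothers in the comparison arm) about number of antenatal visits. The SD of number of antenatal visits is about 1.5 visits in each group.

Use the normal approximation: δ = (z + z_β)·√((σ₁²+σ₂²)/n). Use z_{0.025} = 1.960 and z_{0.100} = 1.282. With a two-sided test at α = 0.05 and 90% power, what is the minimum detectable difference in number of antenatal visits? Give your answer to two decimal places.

Minimum detectable difference ≈ 0.22 visits

δ = (z_{α/2} + z_β) · √((σ₁²+σ₂²)/n)
  = (1.960 + 1.282) · √(4.5/994)
  = 3.242 · √0.00453
  = 3.242 · 0.0673
  = 0.2181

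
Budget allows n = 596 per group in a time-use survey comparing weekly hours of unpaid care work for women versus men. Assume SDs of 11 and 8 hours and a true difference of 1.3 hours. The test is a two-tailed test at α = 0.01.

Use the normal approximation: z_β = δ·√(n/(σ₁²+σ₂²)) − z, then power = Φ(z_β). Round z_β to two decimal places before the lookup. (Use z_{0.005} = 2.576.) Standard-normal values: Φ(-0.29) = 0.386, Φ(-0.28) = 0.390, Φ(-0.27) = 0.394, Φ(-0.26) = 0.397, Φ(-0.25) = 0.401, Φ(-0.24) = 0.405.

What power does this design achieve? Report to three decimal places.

Power ≈ 0.405

z_β = δ·√(n/(σ₁²+σ₂²)) − z_{α/2}
    = 1.3 · √(596/185) − 2.576
    = 1.3 · 1.79489 − 2.576
    = 2.3334 − 2.576 = -0.2426 → -0.24
Power = Φ(-0.24) = 0.405.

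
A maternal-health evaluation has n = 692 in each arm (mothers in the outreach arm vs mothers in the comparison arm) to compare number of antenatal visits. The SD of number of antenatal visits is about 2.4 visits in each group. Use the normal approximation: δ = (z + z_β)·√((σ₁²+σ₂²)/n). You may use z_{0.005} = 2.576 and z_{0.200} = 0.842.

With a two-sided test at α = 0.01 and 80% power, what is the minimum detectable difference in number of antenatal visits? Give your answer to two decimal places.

Minimum detectable difference ≈ 0.44 visits

δ = (z_{α/2} + z_β) · √((σ₁²+σ₂²)/n)
  = (2.576 + 0.842) · √(11.52/692)
  = 3.418 · √0.01665
  = 3.418 · 0.1290
  = 0.4410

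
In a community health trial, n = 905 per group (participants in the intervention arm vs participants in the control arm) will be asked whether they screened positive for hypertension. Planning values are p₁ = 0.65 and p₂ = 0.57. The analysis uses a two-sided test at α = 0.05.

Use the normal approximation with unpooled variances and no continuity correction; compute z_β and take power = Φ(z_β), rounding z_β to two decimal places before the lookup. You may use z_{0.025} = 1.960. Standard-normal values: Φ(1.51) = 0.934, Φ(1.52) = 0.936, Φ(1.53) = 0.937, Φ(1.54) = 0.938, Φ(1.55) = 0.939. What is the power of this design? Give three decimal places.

z_β = |p₁−p₂|·√(n/[p₁q₁+p₂q₂]) − z_{α/2}
    = 0.08 · √(905/0.4726) − 1.960
    = 0.08 · 43.7600 − 1.960
    = 3.5008 − 1.960 = 1.5408 → 1.54
Power = Φ(1.54) = 0.938.

Power ≈ 0.938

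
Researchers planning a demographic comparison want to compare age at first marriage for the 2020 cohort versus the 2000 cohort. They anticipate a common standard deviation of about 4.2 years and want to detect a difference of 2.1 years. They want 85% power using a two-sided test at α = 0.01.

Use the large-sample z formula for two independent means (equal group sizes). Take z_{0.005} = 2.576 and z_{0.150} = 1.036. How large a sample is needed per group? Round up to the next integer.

n = (z_{α/2} + z_β)² · (σ₁² + σ₂²) / δ²
  = (2.576 + 1.036)² · (2·4.2² = 35.28) / 2.1²
  = 13.0465 · 35.28 / 4.41
  = 104.37
Round up → n = 105 per group.

n = 105 per group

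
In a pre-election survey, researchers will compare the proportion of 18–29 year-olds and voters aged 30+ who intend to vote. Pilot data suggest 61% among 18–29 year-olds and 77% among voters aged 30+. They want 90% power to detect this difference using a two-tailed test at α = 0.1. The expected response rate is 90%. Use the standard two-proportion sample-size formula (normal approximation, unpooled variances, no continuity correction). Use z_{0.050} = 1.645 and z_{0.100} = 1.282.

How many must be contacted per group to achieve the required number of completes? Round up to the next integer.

n = (z_{α/2} + z_β)² · [p₁(1−p₁) + p₂(1−p₂)] / (p₁ − p₂)²
  = (1.645 + 1.282)² · (0.61·0.39 + 0.77·0.23) / (-0.16)²
  = (2.927)² · (0.2379 + 0.1771) / 0.0256
  = 8.5673 · 0.4150 / 0.0256
  = 138.88
Adjust for 90% response: 138.88 / 0.90 = 154.32.
Round up → n = 155 per group.

n = 155 per group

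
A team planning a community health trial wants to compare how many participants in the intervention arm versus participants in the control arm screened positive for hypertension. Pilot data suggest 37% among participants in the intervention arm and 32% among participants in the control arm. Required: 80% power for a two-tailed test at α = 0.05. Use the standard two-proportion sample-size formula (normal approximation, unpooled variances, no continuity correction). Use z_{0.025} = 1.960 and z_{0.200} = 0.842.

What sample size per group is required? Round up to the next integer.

n = 1416 per group

n = (z_{α/2} + z_β)² · [p₁(1−p₁) + p₂(1−p₂)] / (p₁ − p₂)²
  = (1.960 + 0.842)² · (0.37·0.63 + 0.32·0.68) / (0.05)²
  = (2.802)² · (0.2331 + 0.2176) / 0.0025
  = 7.8512 · 0.4507 / 0.0025
  = 1415.42
Round up → n = 1416 per group.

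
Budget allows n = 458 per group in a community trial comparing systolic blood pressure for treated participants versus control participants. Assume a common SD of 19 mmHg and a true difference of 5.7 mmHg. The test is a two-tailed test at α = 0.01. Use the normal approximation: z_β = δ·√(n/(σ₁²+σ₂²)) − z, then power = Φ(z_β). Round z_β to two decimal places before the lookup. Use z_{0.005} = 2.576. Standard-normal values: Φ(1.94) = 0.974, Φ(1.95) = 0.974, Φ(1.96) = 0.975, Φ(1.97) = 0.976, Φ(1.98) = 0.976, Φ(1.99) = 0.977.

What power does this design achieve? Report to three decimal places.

Power ≈ 0.975

z_β = δ·√(n/(σ₁²+σ₂²)) − z_{α/2}
    = 5.7 · √(458/722) − 2.576
    = 5.7 · 0.79646 − 2.576
    = 4.5398 − 2.576 = 1.9638 → 1.96
Power = Φ(1.96) = 0.975.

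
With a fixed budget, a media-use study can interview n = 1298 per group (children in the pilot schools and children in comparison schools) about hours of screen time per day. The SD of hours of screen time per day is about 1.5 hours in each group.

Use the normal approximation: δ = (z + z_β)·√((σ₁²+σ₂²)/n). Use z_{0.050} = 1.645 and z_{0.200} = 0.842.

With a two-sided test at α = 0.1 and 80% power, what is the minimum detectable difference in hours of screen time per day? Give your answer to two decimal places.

δ = (z_{α/2} + z_β) · √((σ₁²+σ₂²)/n)
  = (1.645 + 0.842) · √(4.5/1298)
  = 2.487 · √0.00347
  = 2.487 · 0.0589
  = 0.1464

Minimum detectable difference ≈ 0.15 hours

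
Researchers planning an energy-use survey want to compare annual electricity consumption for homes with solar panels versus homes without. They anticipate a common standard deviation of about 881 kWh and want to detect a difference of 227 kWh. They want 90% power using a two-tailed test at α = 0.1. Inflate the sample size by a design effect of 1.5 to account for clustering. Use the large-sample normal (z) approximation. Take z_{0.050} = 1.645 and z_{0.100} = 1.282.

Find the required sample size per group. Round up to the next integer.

n = 388 per group

n = (z_{α/2} + z_β)² · (σ₁² + σ₂²) / δ²
  = (1.645 + 1.282)² · (2·881² = 1552322) / 227²
  = 8.5673 · 1552322 / 51529
  = 258.09
Design effect: 1.5 × 258.09 = 387.14.
Round up → n = 388 per group.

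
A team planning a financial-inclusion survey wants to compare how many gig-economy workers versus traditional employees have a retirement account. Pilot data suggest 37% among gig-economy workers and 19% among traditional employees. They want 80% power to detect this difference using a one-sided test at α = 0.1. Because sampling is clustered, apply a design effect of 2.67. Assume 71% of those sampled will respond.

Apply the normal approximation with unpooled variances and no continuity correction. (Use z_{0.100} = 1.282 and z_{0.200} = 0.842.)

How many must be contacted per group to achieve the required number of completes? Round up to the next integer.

n = 203 per group

n = (z_α + z_β)² · [p₁(1−p₁) + p₂(1−p₂)] / (p₁ − p₂)²
  = (1.282 + 0.842)² · (0.37·0.63 + 0.19·0.81) / (0.18)²
  = (2.124)² · (0.2331 + 0.1539) / 0.0324
  = 4.5114 · 0.3870 / 0.0324
  = 53.89
Design effect: 2.67 × 53.89 = 143.88.
Adjust for 71% response: 143.88 / 0.71 = 202.64.
Round up → n = 203 per group.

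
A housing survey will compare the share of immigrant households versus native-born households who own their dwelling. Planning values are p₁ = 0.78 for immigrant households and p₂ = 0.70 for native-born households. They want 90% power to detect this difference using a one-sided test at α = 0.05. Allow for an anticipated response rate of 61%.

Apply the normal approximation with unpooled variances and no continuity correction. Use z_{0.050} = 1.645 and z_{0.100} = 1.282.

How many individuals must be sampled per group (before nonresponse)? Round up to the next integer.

n = 838 per group

n = (z_α + z_β)² · [p₁(1−p₁) + p₂(1−p₂)] / (p₁ − p₂)²
  = (1.645 + 1.282)² · (0.78·0.22 + 0.70·0.30) / (0.08)²
  = (2.927)² · (0.1716 + 0.2100) / 0.0064
  = 8.5673 · 0.3816 / 0.0064
  = 510.83
Adjust for 61% response: 510.83 / 0.61 = 837.42.
Round up → n = 838 per group.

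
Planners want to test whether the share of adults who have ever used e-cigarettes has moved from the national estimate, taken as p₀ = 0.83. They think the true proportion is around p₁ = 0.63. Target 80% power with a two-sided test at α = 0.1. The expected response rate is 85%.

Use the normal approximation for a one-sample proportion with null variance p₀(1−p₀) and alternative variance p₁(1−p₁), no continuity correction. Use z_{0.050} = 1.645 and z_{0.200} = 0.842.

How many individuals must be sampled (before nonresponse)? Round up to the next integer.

n = 31

n = [z_{α/2}·√(p₀q₀) + z_β·√(p₁q₁)]² / (p₁ − p₀)²
  = [1.645·√(0.83·0.17) + 0.842·√(0.63·0.37)]² / (-0.20)²
  = [1.645·0.3756 + 0.842·0.4828]² / 0.0400
  = [1.0244]² / 0.0400
  = 26.24
Adjust for 85% response: 26.24 / 0.85 = 30.87.
Round up → n = 31.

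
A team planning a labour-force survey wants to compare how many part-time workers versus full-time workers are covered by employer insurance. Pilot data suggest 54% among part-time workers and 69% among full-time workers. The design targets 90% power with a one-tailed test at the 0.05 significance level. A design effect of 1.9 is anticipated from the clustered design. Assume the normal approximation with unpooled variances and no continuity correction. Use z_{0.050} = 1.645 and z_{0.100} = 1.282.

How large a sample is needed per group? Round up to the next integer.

n = (z_α + z_β)² · [p₁(1−p₁) + p₂(1−p₂)] / (p₁ − p₂)²
  = (1.645 + 1.282)² · (0.54·0.46 + 0.69·0.31) / (-0.15)²
  = (2.927)² · (0.2484 + 0.2139) / 0.0225
  = 8.5673 · 0.4623 / 0.0225
  = 176.03
Design effect: 1.9 × 176.03 = 334.46.
Round up → n = 335 per group.

n = 335 per group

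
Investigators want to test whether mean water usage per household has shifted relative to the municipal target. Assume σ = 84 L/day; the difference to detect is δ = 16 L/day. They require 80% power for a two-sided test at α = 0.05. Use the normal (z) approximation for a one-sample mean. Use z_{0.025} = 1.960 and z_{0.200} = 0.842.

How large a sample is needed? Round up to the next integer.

n = (z_{α/2} + z_β)² · σ² / δ²
  = (1.960 + 0.842)² · 84² / 16²
  = 7.8512 · 7056 / 256
  = 216.40
Round up → n = 217.

n = 217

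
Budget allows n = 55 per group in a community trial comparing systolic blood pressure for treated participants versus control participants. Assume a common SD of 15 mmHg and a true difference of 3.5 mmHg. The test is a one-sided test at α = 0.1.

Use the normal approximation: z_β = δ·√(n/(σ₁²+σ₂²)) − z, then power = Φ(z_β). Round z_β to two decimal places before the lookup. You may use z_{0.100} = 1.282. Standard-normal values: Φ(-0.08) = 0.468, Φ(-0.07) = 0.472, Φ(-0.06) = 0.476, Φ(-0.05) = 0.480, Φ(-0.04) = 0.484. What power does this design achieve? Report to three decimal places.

z_β = δ·√(n/(σ₁²+σ₂²)) − z_α
    = 3.5 · √(55/450) − 1.282
    = 3.5 · 0.34960 − 1.282
    = 1.2236 − 1.282 = -0.0584 → -0.06
Power = Φ(-0.06) = 0.476.

Power ≈ 0.476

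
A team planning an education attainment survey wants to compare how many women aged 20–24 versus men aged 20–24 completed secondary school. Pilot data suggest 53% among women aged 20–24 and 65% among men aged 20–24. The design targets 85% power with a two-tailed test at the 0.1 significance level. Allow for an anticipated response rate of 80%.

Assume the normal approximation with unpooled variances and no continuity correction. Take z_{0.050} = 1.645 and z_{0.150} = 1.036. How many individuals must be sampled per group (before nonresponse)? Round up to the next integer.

n = 298 per group

n = (z_{α/2} + z_β)² · [p₁(1−p₁) + p₂(1−p₂)] / (p₁ − p₂)²
  = (1.645 + 1.036)² · (0.53·0.47 + 0.65·0.35) / (-0.12)²
  = (2.681)² · (0.2491 + 0.2275) / 0.0144
  = 7.1878 · 0.4766 / 0.0144
  = 237.89
Adjust for 80% response: 237.89 / 0.80 = 297.37.
Round up → n = 298 per group.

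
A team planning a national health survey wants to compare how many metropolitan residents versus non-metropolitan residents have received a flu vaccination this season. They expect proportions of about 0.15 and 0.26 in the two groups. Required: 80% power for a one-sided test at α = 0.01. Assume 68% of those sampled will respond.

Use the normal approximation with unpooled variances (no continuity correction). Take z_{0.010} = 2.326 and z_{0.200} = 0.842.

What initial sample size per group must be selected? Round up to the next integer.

n = 391 per group

n = (z_α + z_β)² · [p₁(1−p₁) + p₂(1−p₂)] / (p₁ − p₂)²
  = (2.326 + 0.842)² · (0.15·0.85 + 0.26·0.74) / (-0.11)²
  = (3.168)² · (0.1275 + 0.1924) / 0.0121
  = 10.0362 · 0.3199 / 0.0121
  = 265.34
Adjust for 68% response: 265.34 / 0.68 = 390.20.
Round up → n = 391 per group.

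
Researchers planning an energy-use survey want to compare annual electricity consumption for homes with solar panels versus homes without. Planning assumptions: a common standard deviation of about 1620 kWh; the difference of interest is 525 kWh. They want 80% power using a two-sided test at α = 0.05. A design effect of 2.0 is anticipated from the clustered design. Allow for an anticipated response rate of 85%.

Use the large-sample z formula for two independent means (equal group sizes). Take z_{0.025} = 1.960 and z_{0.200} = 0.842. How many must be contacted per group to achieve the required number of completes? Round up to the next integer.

n = 352 per group

n = (z_{α/2} + z_β)² · (σ₁² + σ₂²) / δ²
  = (1.960 + 0.842)² · (2·1620² = 5248800) / 525²
  = 7.8512 · 5248800 / 275625
  = 149.51
Design effect: 2.0 × 149.51 = 299.03.
Adjust for 85% response: 299.03 / 0.85 = 351.79.
Round up → n = 352 per group.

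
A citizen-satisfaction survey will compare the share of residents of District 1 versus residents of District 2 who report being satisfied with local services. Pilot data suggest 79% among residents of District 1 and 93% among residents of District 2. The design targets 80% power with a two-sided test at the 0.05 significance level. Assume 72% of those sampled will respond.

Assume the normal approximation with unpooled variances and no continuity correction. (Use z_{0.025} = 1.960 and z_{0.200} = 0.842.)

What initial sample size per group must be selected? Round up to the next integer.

n = 129 per group

n = (z_{α/2} + z_β)² · [p₁(1−p₁) + p₂(1−p₂)] / (p₁ − p₂)²
  = (1.960 + 0.842)² · (0.79·0.21 + 0.93·0.07) / (-0.14)²
  = (2.802)² · (0.1659 + 0.0651) / 0.0196
  = 7.8512 · 0.2310 / 0.0196
  = 92.53
Adjust for 72% response: 92.53 / 0.72 = 128.52.
Round up → n = 129 per group.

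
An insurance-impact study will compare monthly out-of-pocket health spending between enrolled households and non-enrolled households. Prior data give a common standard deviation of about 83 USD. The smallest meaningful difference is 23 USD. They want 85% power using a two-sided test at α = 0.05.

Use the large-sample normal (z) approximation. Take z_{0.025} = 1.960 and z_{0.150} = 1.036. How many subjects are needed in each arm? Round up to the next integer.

n = 234 per group

n = (z_{α/2} + z_β)² · (σ₁² + σ₂²) / δ²
  = (1.960 + 1.036)² · (2·83² = 13778) / 23²
  = 8.9760 · 13778 / 529
  = 233.78
Round up → n = 234 per group.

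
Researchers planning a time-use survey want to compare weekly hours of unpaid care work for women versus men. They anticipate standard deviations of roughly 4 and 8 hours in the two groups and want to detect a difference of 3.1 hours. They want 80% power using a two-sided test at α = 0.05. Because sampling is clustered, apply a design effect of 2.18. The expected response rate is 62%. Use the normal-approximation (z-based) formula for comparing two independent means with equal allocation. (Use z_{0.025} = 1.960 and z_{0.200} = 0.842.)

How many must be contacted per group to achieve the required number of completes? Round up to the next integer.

n = 230 per group

n = (z_{α/2} + z_β)² · (σ₁² + σ₂²) / δ²
  = (1.960 + 0.842)² · (4² + 8² = 80) / 3.1²
  = 7.8512 · 80 / 9.61
  = 65.36
Design effect: 2.18 × 65.36 = 142.48.
Adjust for 62% response: 142.48 / 0.62 = 229.81.
Round up → n = 230 per group.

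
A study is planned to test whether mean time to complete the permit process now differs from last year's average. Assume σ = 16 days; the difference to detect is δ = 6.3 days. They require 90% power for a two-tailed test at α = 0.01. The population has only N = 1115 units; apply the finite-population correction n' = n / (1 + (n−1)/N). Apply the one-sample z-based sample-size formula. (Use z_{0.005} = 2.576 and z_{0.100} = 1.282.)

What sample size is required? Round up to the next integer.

n = (z_{α/2} + z_β)² · σ² / δ²
  = (2.576 + 1.282)² · 16² / 6.3²
  = 14.8842 · 256 / 39.69
  = 96.00
Finite-population correction (N = 1115): 96.00 / (1 + (96.00 − 1)/1115) = 88.47.
Round up → n = 89.

n = 89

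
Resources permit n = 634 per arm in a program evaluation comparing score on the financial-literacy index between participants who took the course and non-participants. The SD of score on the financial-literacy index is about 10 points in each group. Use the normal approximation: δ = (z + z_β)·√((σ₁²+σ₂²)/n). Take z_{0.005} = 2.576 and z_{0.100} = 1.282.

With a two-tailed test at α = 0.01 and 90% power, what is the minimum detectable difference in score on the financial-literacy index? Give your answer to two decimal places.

Minimum detectable difference ≈ 2.17 points

δ = (z_{α/2} + z_β) · √((σ₁²+σ₂²)/n)
  = (2.576 + 1.282) · √(200/634)
  = 3.858 · √0.31546
  = 3.858 · 0.5617
  = 2.1669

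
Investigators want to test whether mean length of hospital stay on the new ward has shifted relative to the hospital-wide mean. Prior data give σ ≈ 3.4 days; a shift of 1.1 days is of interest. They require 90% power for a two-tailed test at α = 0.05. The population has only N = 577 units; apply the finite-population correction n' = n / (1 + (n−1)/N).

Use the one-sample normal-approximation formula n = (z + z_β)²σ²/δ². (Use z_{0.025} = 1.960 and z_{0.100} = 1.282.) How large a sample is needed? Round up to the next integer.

n = (z_{α/2} + z_β)² · σ² / δ²
  = (1.960 + 1.282)² · 3.4² / 1.1²
  = 10.5106 · 11.56 / 1.21
  = 100.41
Finite-population correction (N = 577): 100.41 / (1 + (100.41 − 1)/577) = 85.66.
Round up → n = 86.

n = 86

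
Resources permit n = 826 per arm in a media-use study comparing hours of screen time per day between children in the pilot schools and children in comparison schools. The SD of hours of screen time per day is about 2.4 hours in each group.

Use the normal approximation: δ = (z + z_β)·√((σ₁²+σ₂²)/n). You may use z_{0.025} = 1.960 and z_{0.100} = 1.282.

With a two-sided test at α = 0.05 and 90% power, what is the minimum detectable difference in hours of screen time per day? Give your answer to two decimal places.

Minimum detectable difference ≈ 0.38 hours

δ = (z_{α/2} + z_β) · √((σ₁²+σ₂²)/n)
  = (1.960 + 1.282) · √(11.52/826)
  = 3.242 · √0.01395
  = 3.242 · 0.1181
  = 0.3829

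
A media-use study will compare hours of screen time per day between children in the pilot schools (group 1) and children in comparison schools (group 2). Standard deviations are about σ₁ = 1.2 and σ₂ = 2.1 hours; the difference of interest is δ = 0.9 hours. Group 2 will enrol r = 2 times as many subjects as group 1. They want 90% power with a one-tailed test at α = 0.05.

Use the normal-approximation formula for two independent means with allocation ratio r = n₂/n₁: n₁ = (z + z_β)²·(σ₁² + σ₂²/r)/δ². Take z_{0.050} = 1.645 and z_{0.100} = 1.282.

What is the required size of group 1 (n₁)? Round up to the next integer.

n₁ = 39

n₁ = (z_α + z_β)² · (σ₁² + σ₂²/r) / δ²
   = (1.645 + 1.282)² · (1.2² + 2.1²/2) / 0.9²
   = 8.5673 · (1.44 + 2.205) / 0.81
   = 8.5673 · 3.645 / 0.81
   = 38.55
Round up → n₁ = 39; n₂ = r·n₁ = 2 × 39 = 78.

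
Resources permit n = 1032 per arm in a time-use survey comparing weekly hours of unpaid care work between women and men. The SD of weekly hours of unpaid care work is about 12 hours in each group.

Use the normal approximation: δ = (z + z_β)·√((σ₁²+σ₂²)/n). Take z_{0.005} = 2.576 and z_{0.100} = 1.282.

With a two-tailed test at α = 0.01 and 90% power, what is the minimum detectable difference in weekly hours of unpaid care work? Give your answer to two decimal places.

δ = (z_{α/2} + z_β) · √((σ₁²+σ₂²)/n)
  = (2.576 + 1.282) · √(288/1032)
  = 3.858 · √0.27907
  = 3.858 · 0.5283
  = 2.0381

Minimum detectable difference ≈ 2.04 hours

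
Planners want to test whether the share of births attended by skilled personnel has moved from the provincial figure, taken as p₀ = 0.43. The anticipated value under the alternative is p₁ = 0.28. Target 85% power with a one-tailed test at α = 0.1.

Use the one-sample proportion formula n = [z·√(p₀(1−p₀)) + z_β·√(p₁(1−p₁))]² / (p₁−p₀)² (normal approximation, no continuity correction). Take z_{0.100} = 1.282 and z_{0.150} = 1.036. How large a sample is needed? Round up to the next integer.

n = [z_α·√(p₀q₀) + z_β·√(p₁q₁)]² / (p₁ − p₀)²
  = [1.282·√(0.43·0.57) + 1.036·√(0.28·0.72)]² / (-0.15)²
  = [1.282·0.4951 + 1.036·0.4490]² / 0.0225
  = [1.0998]² / 0.0225
  = 53.76
Round up → n = 54.

n = 54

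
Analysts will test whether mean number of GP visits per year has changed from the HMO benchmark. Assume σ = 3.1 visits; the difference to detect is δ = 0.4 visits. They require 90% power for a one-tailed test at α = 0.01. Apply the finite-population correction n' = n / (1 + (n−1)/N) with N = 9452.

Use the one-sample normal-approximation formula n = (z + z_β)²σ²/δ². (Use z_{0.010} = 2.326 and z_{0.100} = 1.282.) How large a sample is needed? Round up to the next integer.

n = (z_α + z_β)² · σ² / δ²
  = (2.326 + 1.282)² · 3.1² / 0.4²
  = 13.0177 · 9.61 / 0.16
  = 781.87
Finite-population correction (N = 9452): 781.87 / (1 + (781.87 − 1)/9452) = 722.21.
Round up → n = 723.

n = 723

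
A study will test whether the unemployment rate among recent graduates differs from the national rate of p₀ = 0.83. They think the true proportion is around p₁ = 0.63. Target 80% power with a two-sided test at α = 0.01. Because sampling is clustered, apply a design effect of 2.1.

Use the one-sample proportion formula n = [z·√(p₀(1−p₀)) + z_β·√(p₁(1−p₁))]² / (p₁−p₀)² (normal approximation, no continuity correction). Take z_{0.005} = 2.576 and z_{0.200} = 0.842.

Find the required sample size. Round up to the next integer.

n = 100

n = [z_{α/2}·√(p₀q₀) + z_β·√(p₁q₁)]² / (p₁ − p₀)²
  = [2.576·√(0.83·0.17) + 0.842·√(0.63·0.37)]² / (-0.20)²
  = [2.576·0.3756 + 0.842·0.4828]² / 0.0400
  = [1.3742]² / 0.0400
  = 47.21
Design effect: 2.1 × 47.21 = 99.14.
Round up → n = 100.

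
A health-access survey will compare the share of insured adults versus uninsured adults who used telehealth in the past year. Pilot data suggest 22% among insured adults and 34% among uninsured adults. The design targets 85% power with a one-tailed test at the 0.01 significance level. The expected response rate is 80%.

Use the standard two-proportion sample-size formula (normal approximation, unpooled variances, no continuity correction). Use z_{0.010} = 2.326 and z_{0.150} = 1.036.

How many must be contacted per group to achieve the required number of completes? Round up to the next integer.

n = 389 per group

n = (z_α + z_β)² · [p₁(1−p₁) + p₂(1−p₂)] / (p₁ − p₂)²
  = (2.326 + 1.036)² · (0.22·0.78 + 0.34·0.66) / (-0.12)²
  = (3.362)² · (0.1716 + 0.2244) / 0.0144
  = 11.3030 · 0.3960 / 0.0144
  = 310.83
Adjust for 80% response: 310.83 / 0.80 = 388.54.
Round up → n = 389 per group.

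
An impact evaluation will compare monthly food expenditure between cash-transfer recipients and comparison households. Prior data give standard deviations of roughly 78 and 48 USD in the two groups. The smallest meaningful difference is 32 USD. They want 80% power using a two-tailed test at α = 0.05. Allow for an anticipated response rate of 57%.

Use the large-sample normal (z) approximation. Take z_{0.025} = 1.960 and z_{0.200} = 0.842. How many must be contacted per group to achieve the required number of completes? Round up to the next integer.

n = (z_{α/2} + z_β)² · (σ₁² + σ₂²) / δ²
  = (1.960 + 0.842)² · (78² + 48² = 8388) / 32²
  = 7.8512 · 8388 / 1024
  = 64.31
Adjust for 57% response: 64.31 / 0.57 = 112.83.
Round up → n = 113 per group.

n = 113 per group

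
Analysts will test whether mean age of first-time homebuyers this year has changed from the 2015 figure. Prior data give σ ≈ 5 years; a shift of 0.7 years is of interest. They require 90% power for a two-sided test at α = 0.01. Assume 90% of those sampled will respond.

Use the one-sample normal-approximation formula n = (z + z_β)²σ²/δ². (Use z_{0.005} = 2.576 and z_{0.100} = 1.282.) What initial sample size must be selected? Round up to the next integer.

n = 844

n = (z_{α/2} + z_β)² · σ² / δ²
  = (2.576 + 1.282)² · 5² / 0.7²
  = 14.8842 · 25 / 0.49
  = 759.40
Adjust for 90% response: 759.40 / 0.90 = 843.77.
Round up → n = 844.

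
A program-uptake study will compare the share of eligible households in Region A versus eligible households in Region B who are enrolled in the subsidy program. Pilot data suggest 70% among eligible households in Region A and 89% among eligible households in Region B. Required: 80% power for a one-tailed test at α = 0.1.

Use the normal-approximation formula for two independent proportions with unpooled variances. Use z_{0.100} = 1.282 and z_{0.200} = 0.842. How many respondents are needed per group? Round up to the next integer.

n = 39 per group

n = (z_α + z_β)² · [p₁(1−p₁) + p₂(1−p₂)] / (p₁ − p₂)²
  = (1.282 + 0.842)² · (0.70·0.30 + 0.89·0.11) / (-0.19)²
  = (2.124)² · (0.2100 + 0.0979) / 0.0361
  = 4.5114 · 0.3079 / 0.0361
  = 38.48
Round up → n = 39 per group.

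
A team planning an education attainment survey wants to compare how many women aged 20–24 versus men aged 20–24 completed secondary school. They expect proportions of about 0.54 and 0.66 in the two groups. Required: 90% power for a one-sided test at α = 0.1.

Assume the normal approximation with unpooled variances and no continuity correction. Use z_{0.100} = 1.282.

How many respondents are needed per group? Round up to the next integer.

n = 216 per group

n = (z_α + z_β)² · [p₁(1−p₁) + p₂(1−p₂)] / (p₁ − p₂)²
  = (1.282 + 1.282)² · (0.54·0.46 + 0.66·0.34) / (-0.12)²
  = (2.564)² · (0.2484 + 0.2244) / 0.0144
  = 6.5741 · 0.4728 / 0.0144
  = 215.85
Round up → n = 216 per group.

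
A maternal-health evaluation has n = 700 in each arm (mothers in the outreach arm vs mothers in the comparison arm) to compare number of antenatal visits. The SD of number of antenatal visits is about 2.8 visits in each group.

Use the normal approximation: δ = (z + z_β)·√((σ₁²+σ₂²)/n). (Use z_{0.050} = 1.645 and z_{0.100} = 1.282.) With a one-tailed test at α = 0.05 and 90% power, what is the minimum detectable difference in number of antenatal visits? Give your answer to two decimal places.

Minimum detectable difference ≈ 0.44 visits

δ = (z_α + z_β) · √((σ₁²+σ₂²)/n)
  = (1.645 + 1.282) · √(15.68/700)
  = 2.927 · √0.0224
  = 2.927 · 0.1497
  = 0.4381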